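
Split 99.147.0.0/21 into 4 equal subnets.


New prefix = 21 + 2 = 23
Each subnet has 512 addresses
  99.147.0.0/23
  99.147.2.0/23
  99.147.4.0/23
  99.147.6.0/23
Subnets: 99.147.0.0/23, 99.147.2.0/23, 99.147.4.0/23, 99.147.6.0/23


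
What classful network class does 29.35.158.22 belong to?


First octet: 29
Binary: 00011101
0xxxxxxx -> Class A (1-126)
Class A, default mask 255.0.0.0 (/8)


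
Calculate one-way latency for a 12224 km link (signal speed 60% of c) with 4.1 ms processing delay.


Speed = 0.6 * 3e5 km/s = 180000 km/s
Propagation delay = 12224 / 180000 = 0.0679 s = 67.9111 ms
Processing delay = 4.1 ms
Total one-way latency = 72.0111 ms


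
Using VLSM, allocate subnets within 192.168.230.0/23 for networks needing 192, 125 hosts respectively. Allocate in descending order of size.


192 hosts -> /24 (254 usable): 192.168.230.0/24
125 hosts -> /25 (126 usable): 192.168.231.0/25
Allocation: 192.168.230.0/24 (192 hosts, 254 usable); 192.168.231.0/25 (125 hosts, 126 usable)


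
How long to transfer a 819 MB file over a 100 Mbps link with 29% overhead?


Effective throughput = 100 * (1 - 29/100) = 71 Mbps
File size in Mb = 819 * 8 = 6552 Mb
Time = 6552 / 71
Time = 92.2817 seconds


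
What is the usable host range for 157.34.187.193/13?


Network: 157.32.0.0
Broadcast: 157.39.255.255
First usable = network + 1
Last usable = broadcast - 1
Range: 157.32.0.1 to 157.39.255.254


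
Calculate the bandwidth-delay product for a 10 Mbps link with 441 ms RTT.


BDP = bandwidth * RTT
= 10 Mbps * 441 ms
= 10 * 1e6 * 441 / 1000 bits
= 4410000 bits
= 551250 bytes
= 538.3301 KB
BDP = 4410000 bits (551250 bytes)


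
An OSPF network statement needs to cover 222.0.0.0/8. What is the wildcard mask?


Subnet mask: 255.0.0.0
Wildcard = 255.255.255.255 - subnet mask
255 - 255 = 0
255 - 0 = 255
255 - 0 = 255
255 - 0 = 255
Wildcard: 0.255.255.255


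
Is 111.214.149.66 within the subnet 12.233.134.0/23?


Subnet network: 12.233.134.0
Test IP AND mask: 111.214.148.0
No, 111.214.149.66 is not in 12.233.134.0/23


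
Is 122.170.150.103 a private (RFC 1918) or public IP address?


RFC 1918 private ranges:
  10.0.0.0/8 (10.0.0.0 - 10.255.255.255)
  172.16.0.0/12 (172.16.0.0 - 172.31.255.255)
  192.168.0.0/16 (192.168.0.0 - 192.168.255.255)
Public (not in any RFC 1918 range)


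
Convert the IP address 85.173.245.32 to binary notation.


85 = 01010101
173 = 10101101
245 = 11110101
32 = 00100000
Binary: 01010101.10101101.11110101.00100000


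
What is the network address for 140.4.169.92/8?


IP:   10001100.00000100.10101001.01011100
Mask: 11111111.00000000.00000000.00000000
AND operation:
Net:  10001100.00000000.00000000.00000000
Network: 140.0.0.0/8


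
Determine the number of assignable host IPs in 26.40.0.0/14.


Host bits = 32 - 14 = 18
Total addresses = 2^18 = 262144
Usable = total - 2 (network and broadcast)
Usable hosts: 262142


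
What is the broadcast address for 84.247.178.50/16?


Network: 84.247.0.0/16
Host bits = 16
Set all host bits to 1:
Broadcast: 84.247.255.255


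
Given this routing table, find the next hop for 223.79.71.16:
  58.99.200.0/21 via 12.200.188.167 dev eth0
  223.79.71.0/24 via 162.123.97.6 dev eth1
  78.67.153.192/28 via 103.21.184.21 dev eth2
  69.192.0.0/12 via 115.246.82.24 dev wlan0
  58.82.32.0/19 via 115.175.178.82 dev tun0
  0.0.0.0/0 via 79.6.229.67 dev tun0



Longest prefix match for 223.79.71.16:
  /21 58.99.200.0: no
  /24 223.79.71.0: MATCH
  /28 78.67.153.192: no
  /12 69.192.0.0: no
  /19 58.82.32.0: no
  /0 0.0.0.0: MATCH
Selected: next-hop 162.123.97.6 via eth1 (matched /24)


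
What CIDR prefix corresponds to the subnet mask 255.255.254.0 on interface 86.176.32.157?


Binary: 11111111.11111111.11111110.00000000
Count leading 1s
Prefix: /23


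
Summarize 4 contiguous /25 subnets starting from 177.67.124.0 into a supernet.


Original prefix: /25
Number of subnets: 4 = 2^2
New prefix = 25 - 2 = 23
Supernet: 177.67.124.0/23


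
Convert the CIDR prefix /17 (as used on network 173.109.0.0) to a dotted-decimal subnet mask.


/17 means 17 network bits, 15 host bits
Binary: 11111111111111111000000000000000
Mask: 255.255.128.0


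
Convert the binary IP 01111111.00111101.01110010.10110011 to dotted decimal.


01111111 = 127
00111101 = 61
01110010 = 114
10110011 = 179
IP: 127.61.114.179


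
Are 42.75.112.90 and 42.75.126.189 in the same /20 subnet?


Mask: 255.255.240.0
42.75.112.90 AND mask = 42.75.112.0
42.75.126.189 AND mask = 42.75.112.0
Yes, same subnet (42.75.112.0)


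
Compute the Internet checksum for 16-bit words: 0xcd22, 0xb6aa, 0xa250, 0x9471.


Sum all words (with carry folding):
+ 0xcd22 = 0xcd22
+ 0xb6aa = 0x83cd
+ 0xa250 = 0x261e
+ 0x9471 = 0xba8f
One's complement: ~0xba8f
Checksum = 0x4570


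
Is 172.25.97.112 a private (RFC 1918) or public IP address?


RFC 1918 private ranges:
  10.0.0.0/8 (10.0.0.0 - 10.255.255.255)
  172.16.0.0/12 (172.16.0.0 - 172.31.255.255)
  192.168.0.0/16 (192.168.0.0 - 192.168.255.255)
Private (in 172.16.0.0/12)


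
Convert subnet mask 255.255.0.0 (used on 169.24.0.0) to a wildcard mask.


Subnet mask: 255.255.0.0
Wildcard = 255.255.255.255 - subnet mask
255 - 255 = 0
255 - 255 = 0
255 - 0 = 255
255 - 0 = 255
Wildcard: 0.0.255.255


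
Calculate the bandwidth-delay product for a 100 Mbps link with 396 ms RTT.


BDP = bandwidth * RTT
= 100 Mbps * 396 ms
= 100 * 1e6 * 396 / 1000 bits
= 39600000 bits
= 4950000 bytes
= 4833.9844 KB
BDP = 39600000 bits (4950000 bytes)


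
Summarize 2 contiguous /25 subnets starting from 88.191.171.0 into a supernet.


Original prefix: /25
Number of subnets: 2 = 2^1
New prefix = 25 - 1 = 24
Supernet: 88.191.171.0/24


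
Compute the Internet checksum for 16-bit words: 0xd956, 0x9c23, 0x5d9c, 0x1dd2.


Sum all words (with carry folding):
+ 0xd956 = 0xd956
+ 0x9c23 = 0x757a
+ 0x5d9c = 0xd316
+ 0x1dd2 = 0xf0e8
One's complement: ~0xf0e8
Checksum = 0x0f17


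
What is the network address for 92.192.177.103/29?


IP:   01011100.11000000.10110001.01100111
Mask: 11111111.11111111.11111111.11111000
AND operation:
Net:  01011100.11000000.10110001.01100000
Network: 92.192.177.96/29


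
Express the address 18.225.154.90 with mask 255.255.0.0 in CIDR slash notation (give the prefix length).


Binary: 11111111.11111111.00000000.00000000
Count leading 1s
Prefix: /16


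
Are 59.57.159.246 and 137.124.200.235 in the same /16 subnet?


Mask: 255.255.0.0
59.57.159.246 AND mask = 59.57.0.0
137.124.200.235 AND mask = 137.124.0.0
No, different subnets (59.57.0.0 vs 137.124.0.0)


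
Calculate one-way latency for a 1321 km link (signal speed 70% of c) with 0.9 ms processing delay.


Speed = 0.7 * 3e5 km/s = 210000 km/s
Propagation delay = 1321 / 210000 = 0.0063 s = 6.2905 ms
Processing delay = 0.9 ms
Total one-way latency = 7.1905 ms


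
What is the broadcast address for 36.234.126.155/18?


Network: 36.234.64.0/18
Host bits = 14
Set all host bits to 1:
Broadcast: 36.234.127.255


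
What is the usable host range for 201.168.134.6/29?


Network: 201.168.134.0
Broadcast: 201.168.134.7
First usable = network + 1
Last usable = broadcast - 1
Range: 201.168.134.1 to 201.168.134.6


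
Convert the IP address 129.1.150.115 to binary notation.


129 = 10000001
1 = 00000001
150 = 10010110
115 = 01110011
Binary: 10000001.00000001.10010110.01110011


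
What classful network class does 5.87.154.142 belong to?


First octet: 5
Binary: 00000101
0xxxxxxx -> Class A (1-126)
Class A, default mask 255.0.0.0 (/8)


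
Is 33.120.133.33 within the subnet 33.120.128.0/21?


Subnet network: 33.120.128.0
Test IP AND mask: 33.120.128.0
Yes, 33.120.133.33 is in 33.120.128.0/21


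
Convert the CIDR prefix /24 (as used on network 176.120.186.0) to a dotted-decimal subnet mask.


/24 means 24 network bits, 8 host bits
Binary: 11111111111111111111111100000000
Mask: 255.255.255.0


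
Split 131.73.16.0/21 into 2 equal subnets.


New prefix = 21 + 1 = 22
Each subnet has 1024 addresses
  131.73.16.0/22
  131.73.20.0/22
Subnets: 131.73.16.0/22, 131.73.20.0/22


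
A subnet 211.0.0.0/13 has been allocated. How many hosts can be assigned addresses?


Host bits = 32 - 13 = 19
Total addresses = 2^19 = 524288
Usable = total - 2 (network and broadcast)
Usable hosts: 524286


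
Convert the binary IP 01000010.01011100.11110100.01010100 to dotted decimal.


01000010 = 66
01011100 = 92
11110100 = 244
01010100 = 84
IP: 66.92.244.84


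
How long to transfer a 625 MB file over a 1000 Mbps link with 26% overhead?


Effective throughput = 1000 * (1 - 26/100) = 740 Mbps
File size in Mb = 625 * 8 = 5000 Mb
Time = 5000 / 740
Time = 6.7568 seconds


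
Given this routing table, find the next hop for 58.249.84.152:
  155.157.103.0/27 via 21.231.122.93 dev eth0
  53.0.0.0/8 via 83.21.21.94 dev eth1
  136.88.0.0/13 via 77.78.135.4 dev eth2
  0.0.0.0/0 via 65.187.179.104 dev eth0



Longest prefix match for 58.249.84.152:
  /27 155.157.103.0: no
  /8 53.0.0.0: no
  /13 136.88.0.0: no
  /0 0.0.0.0: MATCH
Selected: next-hop 65.187.179.104 via eth0 (matched /0)


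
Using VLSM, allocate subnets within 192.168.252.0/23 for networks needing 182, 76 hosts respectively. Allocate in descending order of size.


182 hosts -> /24 (254 usable): 192.168.252.0/24
76 hosts -> /25 (126 usable): 192.168.253.0/25
Allocation: 192.168.252.0/24 (182 hosts, 254 usable); 192.168.253.0/25 (76 hosts, 126 usable)


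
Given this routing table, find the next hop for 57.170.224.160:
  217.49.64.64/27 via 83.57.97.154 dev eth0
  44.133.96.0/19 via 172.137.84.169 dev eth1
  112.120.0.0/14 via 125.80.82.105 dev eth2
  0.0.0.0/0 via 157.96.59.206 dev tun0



Longest prefix match for 57.170.224.160:
  /27 217.49.64.64: no
  /19 44.133.96.0: no
  /14 112.120.0.0: no
  /0 0.0.0.0: MATCH
Selected: next-hop 157.96.59.206 via tun0 (matched /0)


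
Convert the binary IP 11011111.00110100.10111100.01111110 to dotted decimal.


11011111 = 223
00110100 = 52
10111100 = 188
01111110 = 126
IP: 223.52.188.126


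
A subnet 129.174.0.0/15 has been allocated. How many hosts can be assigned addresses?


Host bits = 32 - 15 = 17
Total addresses = 2^17 = 131072
Usable = total - 2 (network and broadcast)
Usable hosts: 131070


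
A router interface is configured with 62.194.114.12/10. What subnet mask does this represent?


/10 means 10 network bits, 22 host bits
Binary: 11111111110000000000000000000000
Mask: 255.192.0.0


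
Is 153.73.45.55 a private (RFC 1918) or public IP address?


RFC 1918 private ranges:
  10.0.0.0/8 (10.0.0.0 - 10.255.255.255)
  172.16.0.0/12 (172.16.0.0 - 172.31.255.255)
  192.168.0.0/16 (192.168.0.0 - 192.168.255.255)
Public (not in any RFC 1918 range)


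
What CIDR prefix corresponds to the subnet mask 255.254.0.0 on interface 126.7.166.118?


Binary: 11111111.11111110.00000000.00000000
Count leading 1s
Prefix: /15


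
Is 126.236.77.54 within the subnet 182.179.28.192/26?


Subnet network: 182.179.28.192
Test IP AND mask: 126.236.77.0
No, 126.236.77.54 is not in 182.179.28.192/26


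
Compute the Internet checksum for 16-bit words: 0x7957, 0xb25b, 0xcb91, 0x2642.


Sum all words (with carry folding):
+ 0x7957 = 0x7957
+ 0xb25b = 0x2bb3
+ 0xcb91 = 0xf744
+ 0x2642 = 0x1d87
One's complement: ~0x1d87
Checksum = 0xe278


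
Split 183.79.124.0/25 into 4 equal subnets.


New prefix = 25 + 2 = 27
Each subnet has 32 addresses
  183.79.124.0/27
  183.79.124.32/27
  183.79.124.64/27
  183.79.124.96/27
Subnets: 183.79.124.0/27, 183.79.124.32/27, 183.79.124.64/27, 183.79.124.96/27


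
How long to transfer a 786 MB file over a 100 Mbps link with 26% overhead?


Effective throughput = 100 * (1 - 26/100) = 74 Mbps
File size in Mb = 786 * 8 = 6288 Mb
Time = 6288 / 74
Time = 84.973 seconds


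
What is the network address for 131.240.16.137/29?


IP:   10000011.11110000.00010000.10001001
Mask: 11111111.11111111.11111111.11111000
AND operation:
Net:  10000011.11110000.00010000.10001000
Network: 131.240.16.136/29


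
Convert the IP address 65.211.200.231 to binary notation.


65 = 01000001
211 = 11010011
200 = 11001000
231 = 11100111
Binary: 01000001.11010011.11001000.11100111


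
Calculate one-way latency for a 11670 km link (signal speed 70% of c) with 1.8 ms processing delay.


Speed = 0.7 * 3e5 km/s = 210000 km/s
Propagation delay = 11670 / 210000 = 0.0556 s = 55.5714 ms
Processing delay = 1.8 ms
Total one-way latency = 57.3714 ms


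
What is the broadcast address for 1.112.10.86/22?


Network: 1.112.8.0/22
Host bits = 10
Set all host bits to 1:
Broadcast: 1.112.11.255


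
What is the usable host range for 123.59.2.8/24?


Network: 123.59.2.0
Broadcast: 123.59.2.255
First usable = network + 1
Last usable = broadcast - 1
Range: 123.59.2.1 to 123.59.2.254


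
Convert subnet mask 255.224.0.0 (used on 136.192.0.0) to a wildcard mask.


Subnet mask: 255.224.0.0
Wildcard = 255.255.255.255 - subnet mask
255 - 255 = 0
255 - 224 = 31
255 - 0 = 255
255 - 0 = 255
Wildcard: 0.31.255.255


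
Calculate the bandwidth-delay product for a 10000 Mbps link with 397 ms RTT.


BDP = bandwidth * RTT
= 10000 Mbps * 397 ms
= 10000 * 1e6 * 397 / 1000 bits
= 3970000000 bits
= 496250000 bytes
= 484619.1406 KB
BDP = 3970000000 bits (496250000 bytes)


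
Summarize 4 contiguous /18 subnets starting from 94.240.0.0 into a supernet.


Original prefix: /18
Number of subnets: 4 = 2^2
New prefix = 18 - 2 = 16
Supernet: 94.240.0.0/16


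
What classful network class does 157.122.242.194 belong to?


First octet: 157
Binary: 10011101
10xxxxxx -> Class B (128-191)
Class B, default mask 255.255.0.0 (/16)


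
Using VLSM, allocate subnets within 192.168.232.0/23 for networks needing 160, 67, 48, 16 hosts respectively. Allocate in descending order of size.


160 hosts -> /24 (254 usable): 192.168.232.0/24
67 hosts -> /25 (126 usable): 192.168.233.0/25
48 hosts -> /26 (62 usable): 192.168.233.128/26
16 hosts -> /27 (30 usable): 192.168.233.192/27
Allocation: 192.168.232.0/24 (160 hosts, 254 usable); 192.168.233.0/25 (67 hosts, 126 usable); 192.168.233.128/26 (48 hosts, 62 usable); 192.168.233.192/27 (16 hosts, 30 usable)


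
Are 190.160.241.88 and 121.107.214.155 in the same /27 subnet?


Mask: 255.255.255.224
190.160.241.88 AND mask = 190.160.241.64
121.107.214.155 AND mask = 121.107.214.128
No, different subnets (190.160.241.64 vs 121.107.214.128)


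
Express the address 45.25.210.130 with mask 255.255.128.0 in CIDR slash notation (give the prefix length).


Binary: 11111111.11111111.10000000.00000000
Count leading 1s
Prefix: /17


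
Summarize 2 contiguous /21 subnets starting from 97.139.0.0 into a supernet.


Original prefix: /21
Number of subnets: 2 = 2^1
New prefix = 21 - 1 = 20
Supernet: 97.139.0.0/20


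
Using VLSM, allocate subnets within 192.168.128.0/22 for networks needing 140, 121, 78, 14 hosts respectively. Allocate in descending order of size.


140 hosts -> /24 (254 usable): 192.168.128.0/24
121 hosts -> /25 (126 usable): 192.168.129.0/25
78 hosts -> /25 (126 usable): 192.168.129.128/25
14 hosts -> /28 (14 usable): 192.168.130.0/28
Allocation: 192.168.128.0/24 (140 hosts, 254 usable); 192.168.129.0/25 (121 hosts, 126 usable); 192.168.129.128/25 (78 hosts, 126 usable); 192.168.130.0/28 (14 hosts, 14 usable)


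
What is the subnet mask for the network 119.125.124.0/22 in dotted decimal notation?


/22 means 22 network bits, 10 host bits
Binary: 11111111111111111111110000000000
Mask: 255.255.252.0


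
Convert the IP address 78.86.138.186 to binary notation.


78 = 01001110
86 = 01010110
138 = 10001010
186 = 10111010
Binary: 01001110.01010110.10001010.10111010


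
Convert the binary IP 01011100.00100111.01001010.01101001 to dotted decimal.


01011100 = 92
00100111 = 39
01001010 = 74
01101001 = 105
IP: 92.39.74.105


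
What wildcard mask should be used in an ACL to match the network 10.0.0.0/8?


Subnet mask: 255.0.0.0
Wildcard = 255.255.255.255 - subnet mask
255 - 255 = 0
255 - 0 = 255
255 - 0 = 255
255 - 0 = 255
Wildcard: 0.255.255.255


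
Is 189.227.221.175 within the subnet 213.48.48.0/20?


Subnet network: 213.48.48.0
Test IP AND mask: 189.227.208.0
No, 189.227.221.175 is not in 213.48.48.0/20


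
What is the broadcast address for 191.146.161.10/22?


Network: 191.146.160.0/22
Host bits = 10
Set all host bits to 1:
Broadcast: 191.146.163.255


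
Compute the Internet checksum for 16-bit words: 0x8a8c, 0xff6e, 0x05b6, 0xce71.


Sum all words (with carry folding):
+ 0x8a8c = 0x8a8c
+ 0xff6e = 0x89fb
+ 0x05b6 = 0x8fb1
+ 0xce71 = 0x5e23
One's complement: ~0x5e23
Checksum = 0xa1dc


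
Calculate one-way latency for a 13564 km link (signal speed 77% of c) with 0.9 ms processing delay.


Speed = 0.77 * 3e5 km/s = 231000 km/s
Propagation delay = 13564 / 231000 = 0.0587 s = 58.7186 ms
Processing delay = 0.9 ms
Total one-way latency = 59.6186 ms


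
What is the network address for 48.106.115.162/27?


IP:   00110000.01101010.01110011.10100010
Mask: 11111111.11111111.11111111.11100000
AND operation:
Net:  00110000.01101010.01110011.10100000
Network: 48.106.115.160/27


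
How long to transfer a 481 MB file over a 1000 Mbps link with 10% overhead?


Effective throughput = 1000 * (1 - 10/100) = 900 Mbps
File size in Mb = 481 * 8 = 3848 Mb
Time = 3848 / 900
Time = 4.2756 seconds


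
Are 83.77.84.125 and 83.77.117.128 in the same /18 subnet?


Mask: 255.255.192.0
83.77.84.125 AND mask = 83.77.64.0
83.77.117.128 AND mask = 83.77.64.0
Yes, same subnet (83.77.64.0)


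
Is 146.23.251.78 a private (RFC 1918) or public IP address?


RFC 1918 private ranges:
  10.0.0.0/8 (10.0.0.0 - 10.255.255.255)
  172.16.0.0/12 (172.16.0.0 - 172.31.255.255)
  192.168.0.0/16 (192.168.0.0 - 192.168.255.255)
Public (not in any RFC 1918 range)


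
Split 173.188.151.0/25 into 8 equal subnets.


New prefix = 25 + 3 = 28
Each subnet has 16 addresses
  173.188.151.0/28
  173.188.151.16/28
  173.188.151.32/28
  173.188.151.48/28
  173.188.151.64/28
  173.188.151.80/28
  173.188.151.96/28
  173.188.151.112/28
Subnets: 173.188.151.0/28, 173.188.151.16/28, 173.188.151.32/28, 173.188.151.48/28, 173.188.151.64/28, 173.188.151.80/28, 173.188.151.96/28, 173.188.151.112/28


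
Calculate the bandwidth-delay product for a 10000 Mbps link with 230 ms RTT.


BDP = bandwidth * RTT
= 10000 Mbps * 230 ms
= 10000 * 1e6 * 230 / 1000 bits
= 2300000000 bits
= 287500000 bytes
= 280761.7188 KB
BDP = 2300000000 bits (287500000 bytes)


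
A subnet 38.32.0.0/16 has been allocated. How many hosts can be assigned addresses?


Host bits = 32 - 16 = 16
Total addresses = 2^16 = 65536
Usable = total - 2 (network and broadcast)
Usable hosts: 65534


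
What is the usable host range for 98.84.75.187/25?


Network: 98.84.75.128
Broadcast: 98.84.75.255
First usable = network + 1
Last usable = broadcast - 1
Range: 98.84.75.129 to 98.84.75.254


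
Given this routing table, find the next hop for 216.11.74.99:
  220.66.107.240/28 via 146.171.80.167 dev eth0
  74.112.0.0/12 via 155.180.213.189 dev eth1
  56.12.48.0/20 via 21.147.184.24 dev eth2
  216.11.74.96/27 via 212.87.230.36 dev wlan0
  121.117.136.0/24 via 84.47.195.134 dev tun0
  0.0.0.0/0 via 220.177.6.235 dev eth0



Longest prefix match for 216.11.74.99:
  /28 220.66.107.240: no
  /12 74.112.0.0: no
  /20 56.12.48.0: no
  /27 216.11.74.96: MATCH
  /24 121.117.136.0: no
  /0 0.0.0.0: MATCH
Selected: next-hop 212.87.230.36 via wlan0 (matched /27)


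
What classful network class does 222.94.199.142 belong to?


First octet: 222
Binary: 11011110
110xxxxx -> Class C (192-223)
Class C, default mask 255.255.255.0 (/24)


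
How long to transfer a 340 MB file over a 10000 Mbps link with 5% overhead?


Effective throughput = 10000 * (1 - 5/100) = 9500 Mbps
File size in Mb = 340 * 8 = 2720 Mb
Time = 2720 / 9500
Time = 0.2863 seconds


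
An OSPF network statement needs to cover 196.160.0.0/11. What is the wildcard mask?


Subnet mask: 255.224.0.0
Wildcard = 255.255.255.255 - subnet mask
255 - 255 = 0
255 - 224 = 31
255 - 0 = 255
255 - 0 = 255
Wildcard: 0.31.255.255


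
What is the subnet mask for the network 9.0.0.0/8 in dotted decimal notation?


/8 means 8 network bits, 24 host bits
Binary: 11111111000000000000000000000000
Mask: 255.0.0.0


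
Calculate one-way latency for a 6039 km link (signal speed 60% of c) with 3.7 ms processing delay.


Speed = 0.6 * 3e5 km/s = 180000 km/s
Propagation delay = 6039 / 180000 = 0.0336 s = 33.55 ms
Processing delay = 3.7 ms
Total one-way latency = 37.25 ms


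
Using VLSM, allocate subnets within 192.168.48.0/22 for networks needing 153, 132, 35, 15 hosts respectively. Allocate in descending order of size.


153 hosts -> /24 (254 usable): 192.168.48.0/24
132 hosts -> /24 (254 usable): 192.168.49.0/24
35 hosts -> /26 (62 usable): 192.168.50.0/26
15 hosts -> /27 (30 usable): 192.168.50.64/27
Allocation: 192.168.48.0/24 (153 hosts, 254 usable); 192.168.49.0/24 (132 hosts, 254 usable); 192.168.50.0/26 (35 hosts, 62 usable); 192.168.50.64/27 (15 hosts, 30 usable)


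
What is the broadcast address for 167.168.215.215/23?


Network: 167.168.214.0/23
Host bits = 9
Set all host bits to 1:
Broadcast: 167.168.215.255


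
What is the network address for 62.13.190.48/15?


IP:   00111110.00001101.10111110.00110000
Mask: 11111111.11111110.00000000.00000000
AND operation:
Net:  00111110.00001100.00000000.00000000
Network: 62.12.0.0/15


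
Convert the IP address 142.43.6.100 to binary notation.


142 = 10001110
43 = 00101011
6 = 00000110
100 = 01100100
Binary: 10001110.00101011.00000110.01100100


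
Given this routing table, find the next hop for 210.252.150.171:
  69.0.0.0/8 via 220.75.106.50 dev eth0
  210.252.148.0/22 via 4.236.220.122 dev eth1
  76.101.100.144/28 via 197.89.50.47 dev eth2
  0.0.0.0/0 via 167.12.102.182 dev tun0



Longest prefix match for 210.252.150.171:
  /8 69.0.0.0: no
  /22 210.252.148.0: MATCH
  /28 76.101.100.144: no
  /0 0.0.0.0: MATCH
Selected: next-hop 4.236.220.122 via eth1 (matched /22)


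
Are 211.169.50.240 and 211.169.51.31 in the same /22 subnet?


Mask: 255.255.252.0
211.169.50.240 AND mask = 211.169.48.0
211.169.51.31 AND mask = 211.169.48.0
Yes, same subnet (211.169.48.0)


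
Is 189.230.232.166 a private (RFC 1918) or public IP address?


RFC 1918 private ranges:
  10.0.0.0/8 (10.0.0.0 - 10.255.255.255)
  172.16.0.0/12 (172.16.0.0 - 172.31.255.255)
  192.168.0.0/16 (192.168.0.0 - 192.168.255.255)
Public (not in any RFC 1918 range)


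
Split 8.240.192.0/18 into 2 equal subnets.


New prefix = 18 + 1 = 19
Each subnet has 8192 addresses
  8.240.192.0/19
  8.240.224.0/19
Subnets: 8.240.192.0/19, 8.240.224.0/19


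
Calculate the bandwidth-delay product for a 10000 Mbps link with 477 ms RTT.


BDP = bandwidth * RTT
= 10000 Mbps * 477 ms
= 10000 * 1e6 * 477 / 1000 bits
= 4770000000 bits
= 596250000 bytes
= 582275.3906 KB
BDP = 4770000000 bits (596250000 bytes)


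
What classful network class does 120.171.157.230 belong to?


First octet: 120
Binary: 01111000
0xxxxxxx -> Class A (1-126)
Class A, default mask 255.0.0.0 (/8)


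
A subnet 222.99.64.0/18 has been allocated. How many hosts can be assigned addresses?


Host bits = 32 - 18 = 14
Total addresses = 2^14 = 16384
Usable = total - 2 (network and broadcast)
Usable hosts: 16382


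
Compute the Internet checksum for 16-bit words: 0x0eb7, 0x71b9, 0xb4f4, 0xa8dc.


Sum all words (with carry folding):
+ 0x0eb7 = 0x0eb7
+ 0x71b9 = 0x8070
+ 0xb4f4 = 0x3565
+ 0xa8dc = 0xde41
One's complement: ~0xde41
Checksum = 0x21be


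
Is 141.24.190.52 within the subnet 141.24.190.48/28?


Subnet network: 141.24.190.48
Test IP AND mask: 141.24.190.48
Yes, 141.24.190.52 is in 141.24.190.48/28


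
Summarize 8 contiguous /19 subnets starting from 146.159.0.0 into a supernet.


Original prefix: /19
Number of subnets: 8 = 2^3
New prefix = 19 - 3 = 16
Supernet: 146.159.0.0/16


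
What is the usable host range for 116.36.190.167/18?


Network: 116.36.128.0
Broadcast: 116.36.191.255
First usable = network + 1
Last usable = broadcast - 1
Range: 116.36.128.1 to 116.36.191.254


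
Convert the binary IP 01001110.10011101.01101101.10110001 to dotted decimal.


01001110 = 78
10011101 = 157
01101101 = 109
10110001 = 177
IP: 78.157.109.177


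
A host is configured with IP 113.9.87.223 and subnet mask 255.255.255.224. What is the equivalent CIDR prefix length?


Binary: 11111111.11111111.11111111.11100000
Count leading 1s
Prefix: /27


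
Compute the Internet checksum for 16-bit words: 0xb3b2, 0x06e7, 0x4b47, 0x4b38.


Sum all words (with carry folding):
+ 0xb3b2 = 0xb3b2
+ 0x06e7 = 0xba99
+ 0x4b47 = 0x05e1
+ 0x4b38 = 0x5119
One's complement: ~0x5119
Checksum = 0xaee6


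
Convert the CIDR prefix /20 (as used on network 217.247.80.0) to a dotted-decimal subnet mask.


/20 means 20 network bits, 12 host bits
Binary: 11111111111111111111000000000000
Mask: 255.255.240.0


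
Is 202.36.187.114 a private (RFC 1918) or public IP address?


RFC 1918 private ranges:
  10.0.0.0/8 (10.0.0.0 - 10.255.255.255)
  172.16.0.0/12 (172.16.0.0 - 172.31.255.255)
  192.168.0.0/16 (192.168.0.0 - 192.168.255.255)
Public (not in any RFC 1918 range)


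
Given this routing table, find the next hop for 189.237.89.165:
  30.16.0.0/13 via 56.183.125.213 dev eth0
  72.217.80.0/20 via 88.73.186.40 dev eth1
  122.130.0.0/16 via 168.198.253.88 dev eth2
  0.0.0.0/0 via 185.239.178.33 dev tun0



Longest prefix match for 189.237.89.165:
  /13 30.16.0.0: no
  /20 72.217.80.0: no
  /16 122.130.0.0: no
  /0 0.0.0.0: MATCH
Selected: next-hop 185.239.178.33 via tun0 (matched /0)


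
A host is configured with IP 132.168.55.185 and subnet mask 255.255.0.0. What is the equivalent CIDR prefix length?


Binary: 11111111.11111111.00000000.00000000
Count leading 1s
Prefix: /16


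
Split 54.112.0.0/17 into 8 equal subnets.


New prefix = 17 + 3 = 20
Each subnet has 4096 addresses
  54.112.0.0/20
  54.112.16.0/20
  54.112.32.0/20
  54.112.48.0/20
  54.112.64.0/20
  54.112.80.0/20
  54.112.96.0/20
  54.112.112.0/20
Subnets: 54.112.0.0/20, 54.112.16.0/20, 54.112.32.0/20, 54.112.48.0/20, 54.112.64.0/20, 54.112.80.0/20, 54.112.96.0/20, 54.112.112.0/20


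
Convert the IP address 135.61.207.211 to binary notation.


135 = 10000111
61 = 00111101
207 = 11001111
211 = 11010011
Binary: 10000111.00111101.11001111.11010011


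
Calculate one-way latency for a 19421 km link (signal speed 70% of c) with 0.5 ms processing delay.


Speed = 0.7 * 3e5 km/s = 210000 km/s
Propagation delay = 19421 / 210000 = 0.0925 s = 92.481 ms
Processing delay = 0.5 ms
Total one-way latency = 92.981 ms


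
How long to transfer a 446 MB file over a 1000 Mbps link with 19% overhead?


Effective throughput = 1000 * (1 - 19/100) = 810 Mbps
File size in Mb = 446 * 8 = 3568 Mb
Time = 3568 / 810
Time = 4.4049 seconds


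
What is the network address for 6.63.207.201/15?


IP:   00000110.00111111.11001111.11001001
Mask: 11111111.11111110.00000000.00000000
AND operation:
Net:  00000110.00111110.00000000.00000000
Network: 6.62.0.0/15


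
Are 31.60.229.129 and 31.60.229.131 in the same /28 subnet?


Mask: 255.255.255.240
31.60.229.129 AND mask = 31.60.229.128
31.60.229.131 AND mask = 31.60.229.128
Yes, same subnet (31.60.229.128)


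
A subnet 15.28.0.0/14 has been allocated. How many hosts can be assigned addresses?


Host bits = 32 - 14 = 18
Total addresses = 2^18 = 262144
Usable = total - 2 (network and broadcast)
Usable hosts: 262142


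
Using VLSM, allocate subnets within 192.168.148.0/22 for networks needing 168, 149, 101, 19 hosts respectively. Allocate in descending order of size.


168 hosts -> /24 (254 usable): 192.168.148.0/24
149 hosts -> /24 (254 usable): 192.168.149.0/24
101 hosts -> /25 (126 usable): 192.168.150.0/25
19 hosts -> /27 (30 usable): 192.168.150.128/27
Allocation: 192.168.148.0/24 (168 hosts, 254 usable); 192.168.149.0/24 (149 hosts, 254 usable); 192.168.150.0/25 (101 hosts, 126 usable); 192.168.150.128/27 (19 hosts, 30 usable)


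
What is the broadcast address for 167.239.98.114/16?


Network: 167.239.0.0/16
Host bits = 16
Set all host bits to 1:
Broadcast: 167.239.255.255


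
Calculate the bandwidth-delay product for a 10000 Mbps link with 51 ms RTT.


BDP = bandwidth * RTT
= 10000 Mbps * 51 ms
= 10000 * 1e6 * 51 / 1000 bits
= 510000000 bits
= 63750000 bytes
= 62255.8594 KB
BDP = 510000000 bits (63750000 bytes)


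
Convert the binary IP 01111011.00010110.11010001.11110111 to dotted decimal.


01111011 = 123
00010110 = 22
11010001 = 209
11110111 = 247
IP: 123.22.209.247


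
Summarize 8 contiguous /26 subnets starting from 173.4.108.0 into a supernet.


Original prefix: /26
Number of subnets: 8 = 2^3
New prefix = 26 - 3 = 23
Supernet: 173.4.108.0/23


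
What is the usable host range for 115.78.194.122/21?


Network: 115.78.192.0
Broadcast: 115.78.199.255
First usable = network + 1
Last usable = broadcast - 1
Range: 115.78.192.1 to 115.78.199.254


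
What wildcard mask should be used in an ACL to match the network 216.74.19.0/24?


Subnet mask: 255.255.255.0
Wildcard = 255.255.255.255 - subnet mask
255 - 255 = 0
255 - 255 = 0
255 - 255 = 0
255 - 0 = 255
Wildcard: 0.0.0.255


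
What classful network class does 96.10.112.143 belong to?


First octet: 96
Binary: 01100000
0xxxxxxx -> Class A (1-126)
Class A, default mask 255.0.0.0 (/8)


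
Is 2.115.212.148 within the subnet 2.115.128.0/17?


Subnet network: 2.115.128.0
Test IP AND mask: 2.115.128.0
Yes, 2.115.212.148 is in 2.115.128.0/17


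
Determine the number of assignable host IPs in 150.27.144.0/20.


Host bits = 32 - 20 = 12
Total addresses = 2^12 = 4096
Usable = total - 2 (network and broadcast)
Usable hosts: 4094


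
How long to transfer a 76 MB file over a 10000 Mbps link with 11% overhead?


Effective throughput = 10000 * (1 - 11/100) = 8900 Mbps
File size in Mb = 76 * 8 = 608 Mb
Time = 608 / 8900
Time = 0.0683 seconds


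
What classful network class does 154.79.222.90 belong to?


First octet: 154
Binary: 10011010
10xxxxxx -> Class B (128-191)
Class B, default mask 255.255.0.0 (/16)


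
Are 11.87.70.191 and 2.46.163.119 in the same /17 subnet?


Mask: 255.255.128.0
11.87.70.191 AND mask = 11.87.0.0
2.46.163.119 AND mask = 2.46.128.0
No, different subnets (11.87.0.0 vs 2.46.128.0)


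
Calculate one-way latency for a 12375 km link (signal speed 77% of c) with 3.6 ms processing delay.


Speed = 0.77 * 3e5 km/s = 231000 km/s
Propagation delay = 12375 / 231000 = 0.0536 s = 53.5714 ms
Processing delay = 3.6 ms
Total one-way latency = 57.1714 ms


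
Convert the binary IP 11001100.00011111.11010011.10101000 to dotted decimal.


11001100 = 204
00011111 = 31
11010011 = 211
10101000 = 168
IP: 204.31.211.168


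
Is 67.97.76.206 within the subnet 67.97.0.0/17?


Subnet network: 67.97.0.0
Test IP AND mask: 67.97.0.0
Yes, 67.97.76.206 is in 67.97.0.0/17


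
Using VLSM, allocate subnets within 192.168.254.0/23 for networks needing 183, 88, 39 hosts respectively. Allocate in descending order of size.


183 hosts -> /24 (254 usable): 192.168.254.0/24
88 hosts -> /25 (126 usable): 192.168.255.0/25
39 hosts -> /26 (62 usable): 192.168.255.128/26
Allocation: 192.168.254.0/24 (183 hosts, 254 usable); 192.168.255.0/25 (88 hosts, 126 usable); 192.168.255.128/26 (39 hosts, 62 usable)


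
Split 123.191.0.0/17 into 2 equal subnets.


New prefix = 17 + 1 = 18
Each subnet has 16384 addresses
  123.191.0.0/18
  123.191.64.0/18
Subnets: 123.191.0.0/18, 123.191.64.0/18


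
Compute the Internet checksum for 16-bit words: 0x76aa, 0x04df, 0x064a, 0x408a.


Sum all words (with carry folding):
+ 0x76aa = 0x76aa
+ 0x04df = 0x7b89
+ 0x064a = 0x81d3
+ 0x408a = 0xc25d
One's complement: ~0xc25d
Checksum = 0x3da2


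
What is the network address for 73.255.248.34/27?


IP:   01001001.11111111.11111000.00100010
Mask: 11111111.11111111.11111111.11100000
AND operation:
Net:  01001001.11111111.11111000.00100000
Network: 73.255.248.32/27


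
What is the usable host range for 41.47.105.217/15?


Network: 41.46.0.0
Broadcast: 41.47.255.255
First usable = network + 1
Last usable = broadcast - 1
Range: 41.46.0.1 to 41.47.255.254


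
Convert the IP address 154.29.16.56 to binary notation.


154 = 10011010
29 = 00011101
16 = 00010000
56 = 00111000
Binary: 10011010.00011101.00010000.00111000


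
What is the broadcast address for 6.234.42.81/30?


Network: 6.234.42.80/30
Host bits = 2
Set all host bits to 1:
Broadcast: 6.234.42.83


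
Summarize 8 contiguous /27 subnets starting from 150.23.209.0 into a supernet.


Original prefix: /27
Number of subnets: 8 = 2^3
New prefix = 27 - 3 = 24
Supernet: 150.23.209.0/24


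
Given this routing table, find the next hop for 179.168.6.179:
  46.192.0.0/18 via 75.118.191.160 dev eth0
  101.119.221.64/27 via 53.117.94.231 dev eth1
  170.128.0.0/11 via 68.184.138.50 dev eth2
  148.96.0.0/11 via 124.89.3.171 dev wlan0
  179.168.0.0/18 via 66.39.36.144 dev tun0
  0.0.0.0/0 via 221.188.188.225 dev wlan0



Longest prefix match for 179.168.6.179:
  /18 46.192.0.0: no
  /27 101.119.221.64: no
  /11 170.128.0.0: no
  /11 148.96.0.0: no
  /18 179.168.0.0: MATCH
  /0 0.0.0.0: MATCH
Selected: next-hop 66.39.36.144 via tun0 (matched /18)


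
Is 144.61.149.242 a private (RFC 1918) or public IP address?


RFC 1918 private ranges:
  10.0.0.0/8 (10.0.0.0 - 10.255.255.255)
  172.16.0.0/12 (172.16.0.0 - 172.31.255.255)
  192.168.0.0/16 (192.168.0.0 - 192.168.255.255)
Public (not in any RFC 1918 range)


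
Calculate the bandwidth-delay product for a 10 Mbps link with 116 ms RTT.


BDP = bandwidth * RTT
= 10 Mbps * 116 ms
= 10 * 1e6 * 116 / 1000 bits
= 1160000 bits
= 145000 bytes
= 141.6016 KB
BDP = 1160000 bits (145000 bytes)


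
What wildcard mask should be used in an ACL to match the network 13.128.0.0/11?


Subnet mask: 255.224.0.0
Wildcard = 255.255.255.255 - subnet mask
255 - 255 = 0
255 - 224 = 31
255 - 0 = 255
255 - 0 = 255
Wildcard: 0.31.255.255


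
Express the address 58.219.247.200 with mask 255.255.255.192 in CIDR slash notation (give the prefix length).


Binary: 11111111.11111111.11111111.11000000
Count leading 1s
Prefix: /26


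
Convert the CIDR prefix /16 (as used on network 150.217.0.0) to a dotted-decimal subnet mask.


/16 means 16 network bits, 16 host bits
Binary: 11111111111111110000000000000000
Mask: 255.255.0.0


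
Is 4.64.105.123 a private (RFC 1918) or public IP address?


RFC 1918 private ranges:
  10.0.0.0/8 (10.0.0.0 - 10.255.255.255)
  172.16.0.0/12 (172.16.0.0 - 172.31.255.255)
  192.168.0.0/16 (192.168.0.0 - 192.168.255.255)
Public (not in any RFC 1918 range)


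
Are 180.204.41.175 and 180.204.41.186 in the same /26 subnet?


Mask: 255.255.255.192
180.204.41.175 AND mask = 180.204.41.128
180.204.41.186 AND mask = 180.204.41.128
Yes, same subnet (180.204.41.128)


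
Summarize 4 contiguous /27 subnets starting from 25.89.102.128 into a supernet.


Original prefix: /27
Number of subnets: 4 = 2^2
New prefix = 27 - 2 = 25
Supernet: 25.89.102.128/25


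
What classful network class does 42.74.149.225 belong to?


First octet: 42
Binary: 00101010
0xxxxxxx -> Class A (1-126)
Class A, default mask 255.0.0.0 (/8)


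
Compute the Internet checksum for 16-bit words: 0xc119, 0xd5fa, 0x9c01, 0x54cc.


Sum all words (with carry folding):
+ 0xc119 = 0xc119
+ 0xd5fa = 0x9714
+ 0x9c01 = 0x3316
+ 0x54cc = 0x87e2
One's complement: ~0x87e2
Checksum = 0x781d


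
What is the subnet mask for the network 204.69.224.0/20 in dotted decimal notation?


/20 means 20 network bits, 12 host bits
Binary: 11111111111111111111000000000000
Mask: 255.255.240.0


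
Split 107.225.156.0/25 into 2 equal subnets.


New prefix = 25 + 1 = 26
Each subnet has 64 addresses
  107.225.156.0/26
  107.225.156.64/26
Subnets: 107.225.156.0/26, 107.225.156.64/26


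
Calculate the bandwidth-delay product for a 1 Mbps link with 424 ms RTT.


BDP = bandwidth * RTT
= 1 Mbps * 424 ms
= 1 * 1e6 * 424 / 1000 bits
= 424000 bits
= 53000 bytes
= 51.7578 KB
BDP = 424000 bits (53000 bytes)


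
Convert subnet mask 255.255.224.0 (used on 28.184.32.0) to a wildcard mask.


Subnet mask: 255.255.224.0
Wildcard = 255.255.255.255 - subnet mask
255 - 255 = 0
255 - 255 = 0
255 - 224 = 31
255 - 0 = 255
Wildcard: 0.0.31.255


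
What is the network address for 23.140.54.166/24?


IP:   00010111.10001100.00110110.10100110
Mask: 11111111.11111111.11111111.00000000
AND operation:
Net:  00010111.10001100.00110110.00000000
Network: 23.140.54.0/24


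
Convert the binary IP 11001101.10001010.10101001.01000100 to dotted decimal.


11001101 = 205
10001010 = 138
10101001 = 169
01000100 = 68
IP: 205.138.169.68


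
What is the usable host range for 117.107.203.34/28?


Network: 117.107.203.32
Broadcast: 117.107.203.47
First usable = network + 1
Last usable = broadcast - 1
Range: 117.107.203.33 to 117.107.203.46


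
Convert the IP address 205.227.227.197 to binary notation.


205 = 11001101
227 = 11100011
227 = 11100011
197 = 11000101
Binary: 11001101.11100011.11100011.11000101


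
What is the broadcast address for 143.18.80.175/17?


Network: 143.18.0.0/17
Host bits = 15
Set all host bits to 1:
Broadcast: 143.18.127.255


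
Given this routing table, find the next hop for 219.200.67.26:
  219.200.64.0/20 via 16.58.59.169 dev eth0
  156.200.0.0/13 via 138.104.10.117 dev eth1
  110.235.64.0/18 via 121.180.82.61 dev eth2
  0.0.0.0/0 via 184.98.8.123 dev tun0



Longest prefix match for 219.200.67.26:
  /20 219.200.64.0: MATCH
  /13 156.200.0.0: no
  /18 110.235.64.0: no
  /0 0.0.0.0: MATCH
Selected: next-hop 16.58.59.169 via eth0 (matched /20)


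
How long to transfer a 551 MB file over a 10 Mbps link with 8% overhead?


Effective throughput = 10 * (1 - 8/100) = 9.2 Mbps
File size in Mb = 551 * 8 = 4408 Mb
Time = 4408 / 9.2
Time = 479.1304 seconds


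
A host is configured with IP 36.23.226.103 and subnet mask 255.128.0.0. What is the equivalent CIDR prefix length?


Binary: 11111111.10000000.00000000.00000000
Count leading 1s
Prefix: /9


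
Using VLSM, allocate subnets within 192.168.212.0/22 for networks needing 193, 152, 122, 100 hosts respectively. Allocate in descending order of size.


193 hosts -> /24 (254 usable): 192.168.212.0/24
152 hosts -> /24 (254 usable): 192.168.213.0/24
122 hosts -> /25 (126 usable): 192.168.214.0/25
100 hosts -> /25 (126 usable): 192.168.214.128/25
Allocation: 192.168.212.0/24 (193 hosts, 254 usable); 192.168.213.0/24 (152 hosts, 254 usable); 192.168.214.0/25 (122 hosts, 126 usable); 192.168.214.128/25 (100 hosts, 126 usable)


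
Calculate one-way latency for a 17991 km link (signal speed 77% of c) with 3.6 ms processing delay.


Speed = 0.77 * 3e5 km/s = 231000 km/s
Propagation delay = 17991 / 231000 = 0.0779 s = 77.8831 ms
Processing delay = 3.6 ms
Total one-way latency = 81.4831 ms


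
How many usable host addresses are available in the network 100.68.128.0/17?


Host bits = 32 - 17 = 15
Total addresses = 2^15 = 32768
Usable = total - 2 (network and broadcast)
Usable hosts: 32766


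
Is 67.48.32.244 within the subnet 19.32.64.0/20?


Subnet network: 19.32.64.0
Test IP AND mask: 67.48.32.0
No, 67.48.32.244 is not in 19.32.64.0/20


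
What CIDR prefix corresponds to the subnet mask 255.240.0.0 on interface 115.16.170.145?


Binary: 11111111.11110000.00000000.00000000
Count leading 1s
Prefix: /12
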